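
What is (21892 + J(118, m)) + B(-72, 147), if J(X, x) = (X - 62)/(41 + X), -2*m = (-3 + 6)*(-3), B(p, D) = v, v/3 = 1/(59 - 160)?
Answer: 351568807/16059 ≈ 21892.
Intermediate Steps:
v = -3/101 (v = 3/(59 - 160) = 3/(-101) = 3*(-1/101) = -3/101 ≈ -0.029703)
B(p, D) = -3/101
m = 9/2 (m = -(-3 + 6)*(-3)/2 = -3*(-3)/2 = -½*(-9) = 9/2 ≈ 4.5000)
J(X, x) = (-62 + X)/(41 + X)
(21892 + J(118, m)) + B(-72, 147) = (21892 + (-62 + 118)/(41 + 118)) - 3/101 = (21892 + 56/159) - 3/101 = 3480884/159 - 3/101 = 351568807/16059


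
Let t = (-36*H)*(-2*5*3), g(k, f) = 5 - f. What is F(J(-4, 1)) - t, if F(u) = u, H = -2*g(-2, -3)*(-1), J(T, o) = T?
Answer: -17284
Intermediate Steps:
H = 16 (H = -2*(5 - 1*(-3))*(-1) = -2*(5 + 3)*(-1) = -2*8*(-1) = -16*(-1) = 16)
t = 17280 (t = (-36*16)*(-2*5*3) = -(-5760)*3 = -576*(-30) = 17280)
F(J(-4, 1)) - t = -4 - 1*17280 = -4 - 17280 = -17284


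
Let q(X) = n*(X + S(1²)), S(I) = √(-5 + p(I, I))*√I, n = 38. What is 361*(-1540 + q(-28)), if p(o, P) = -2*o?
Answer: -940044 + 13718*I*√7 ≈ -9.4004e+5 + 36294.0*I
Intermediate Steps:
S(I) = √I*√(-5 - 2*I) (S(I) = √(-5 - 2*I)*√I = √I*√(-5 - 2*I))
q(X) = 38*X + 38*I*√7 (q(X) = 38*(X + √(1²)*√(-5 - 2*1²)) = 38*(X + √1*√(-5 - 2*1)) = 38*(X + 1*√(-5 - 2)) = 38*(X + 1*√(-7)) = 38*(X + 1*(I*√7)) = 38*(X + I*√7) = 38*X + 38*I*√7)
361*(-1540 + q(-28)) = 361*(-1540 + (38*(-28) + 38*I*√7)) = 361*(-1540 + (-1064 + 38*I*√7)) = 361*(-2604 + 38*I*√7) = -940044 + 13718*I*√7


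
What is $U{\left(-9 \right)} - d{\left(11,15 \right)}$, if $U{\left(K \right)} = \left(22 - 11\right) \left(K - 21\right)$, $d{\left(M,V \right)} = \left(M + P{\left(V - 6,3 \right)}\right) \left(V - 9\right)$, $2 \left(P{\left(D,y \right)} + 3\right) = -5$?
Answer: $-363$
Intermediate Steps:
$P{\left(D,y \right)} = - \frac{11}{2}$ ($P{\left(D,y \right)} = -3 + \frac{1}{2} \left(-5\right) = -3 - \frac{5}{2} = - \frac{11}{2}$)
$d{\left(M,V \right)} = \left(-9 + V\right) \left(- \frac{11}{2} + M\right)$ ($d{\left(M,V \right)} = \left(M - \frac{11}{2}\right) \left(V - 9\right) = \left(- \frac{11}{2} + M\right) \left(-9 + V\right) = \left(-9 + V\right) \left(- \frac{11}{2} + M\right)$)
$U{\left(K \right)} = -231 + 11 K$ ($U{\left(K \right)} = 11 \left(-21 + K\right) = -231 + 11 K$)
$U{\left(-9 \right)} - d{\left(11,15 \right)} = \left(-231 + 11 \left(-9\right)\right) - \left(\frac{99}{2} - 99 - \frac{165}{2} + 11 \cdot 15\right) = \left(-231 - 99\right) - \left(\frac{99}{2} - 99 - \frac{165}{2} + 165\right) = -330 - 33 = -363$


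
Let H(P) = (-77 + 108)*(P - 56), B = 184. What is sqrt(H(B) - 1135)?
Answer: sqrt(2833) ≈ 53.226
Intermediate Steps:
H(P) = -1736 + 31*P (H(P) = 31*(-56 + P) = -1736 + 31*P)
sqrt(H(B) - 1135) = sqrt((-1736 + 31*184) - 1135) = sqrt((-1736 + 5704) - 1135) = sqrt(3968 - 1135) = sqrt(2833)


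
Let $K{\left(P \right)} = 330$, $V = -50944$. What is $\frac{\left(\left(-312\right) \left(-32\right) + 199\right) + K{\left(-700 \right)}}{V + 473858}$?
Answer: $\frac{10513}{422914} \approx 0.024858$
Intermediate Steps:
$\frac{\left(\left(-312\right) \left(-32\right) + 199\right) + K{\left(-700 \right)}}{V + 473858} = \frac{\left(\left(-312\right) \left(-32\right) + 199\right) + 330}{-50944 + 473858} = \frac{\left(9984 + 199\right) + 330}{422914} = \left(10183 + 330\right) \frac{1}{422914} = 10513 \cdot \frac{1}{422914} = \frac{10513}{422914}$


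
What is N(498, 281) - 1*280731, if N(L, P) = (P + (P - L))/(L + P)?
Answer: -218689385/779 ≈ -2.8073e+5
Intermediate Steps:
N(L, P) = (-L + 2*P)/(L + P)
N(498, 281) - 1*280731 = (-1*498 + 2*281)/(498 + 281) - 1*280731 = (-498 + 562)/779 - 280731 = (1/779)*64 - 280731 = 64/779 - 280731 = -218689385/779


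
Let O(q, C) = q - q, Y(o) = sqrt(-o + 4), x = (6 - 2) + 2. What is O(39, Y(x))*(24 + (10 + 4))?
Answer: 0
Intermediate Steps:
x = 6 (x = 4 + 2 = 6)
Y(o) = sqrt(4 - o)
O(q, C) = 0
O(39, Y(x))*(24 + (10 + 4)) = 0*(24 + (10 + 4)) = 0*(24 + 14) = 0*38 = 0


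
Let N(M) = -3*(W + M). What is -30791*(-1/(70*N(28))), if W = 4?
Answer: -30791/6720 ≈ -4.5820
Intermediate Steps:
N(M) = -12 - 3*M (N(M) = -3*(4 + M) = -12 - 3*M)
-30791*(-1/(70*N(28))) = -30791*(-1/(70*(-12 - 3*28))) = -30791*(-1/(70*(-12 - 84))) = -30791/((-70*(-96))) = -30791/6720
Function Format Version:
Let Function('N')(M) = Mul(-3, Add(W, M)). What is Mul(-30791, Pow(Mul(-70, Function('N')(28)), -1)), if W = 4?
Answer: Rational(-30791, 6720) ≈ -4.5820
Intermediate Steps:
Function('N')(M) = Add(-12, Mul(-3, M)) (Function('N')(M) = Mul(-3, Add(4, M)) = Add(-12, Mul(-3, M)))
Mul(-30791, Pow(Mul(-70, Function('N')(28)), -1)) = Mul(-30791, Pow(Mul(-70, Add(-12, Mul(-3, 28))), -1)) = Mul(-30791, Pow(Mul(-70, Add(-12, -84)), -1)) = Mul(-30791, Pow(Mul(-70, -96), -1)) = Mul(-30791, Pow(6720, -1)) = Mul(-30791, Rational(1, 6720)) = Rational(-30791, 6720)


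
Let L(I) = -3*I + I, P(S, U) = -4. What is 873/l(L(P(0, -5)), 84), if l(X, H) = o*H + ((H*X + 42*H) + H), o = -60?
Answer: -97/84 ≈ -1.1548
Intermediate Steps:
L(I) = -2*I
l(X, H) = -17*H + H*X (l(X, H) = -60*H + ((H*X + 42*H) + H) = -60*H + ((42*H + H*X) + H) = -60*H + (43*H + H*X) = -17*H + H*X)
873/l(L(P(0, -5)), 84) = 873/((84*(-17 - 2*(-4)))) = 873/((84*(-17 + 8))) = 873/((84*(-9))) = 873/(-756) = 873*(-1/756) = -97/84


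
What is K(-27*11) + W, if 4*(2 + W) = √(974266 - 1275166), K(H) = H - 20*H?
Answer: 5641 + 5*I*√3009/2 ≈ 5641.0 + 137.14*I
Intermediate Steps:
K(H) = -19*H
W = -2 + 5*I*√3009/2 (W = -2 + √(974266 - 1275166)/4 = -2 + √(-300900)/4 = -2 + (10*I*√3009)/4 = -2 + 5*I*√3009/2 ≈ -2.0 + 137.14*I)
K(-27*11) + W = -(-513)*11 + (-2 + 5*I*√3009/2) = -19*(-297) + (-2 + 5*I*√3009/2) = 5643 + (-2 + 5*I*√3009/2) = 5641 + 5*I*√3009/2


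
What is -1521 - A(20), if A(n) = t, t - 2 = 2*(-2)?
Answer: -1519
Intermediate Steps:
t = -2 (t = 2 + 2*(-2) = 2 - 4 = -2)
A(n) = -2
-1521 - A(20) = -1521 - 1*(-2) = -1521 + 2 = -1519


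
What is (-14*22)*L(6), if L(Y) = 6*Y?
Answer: -11088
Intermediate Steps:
(-14*22)*L(6) = (-14*22)*(6*6) = -308*36 = -11088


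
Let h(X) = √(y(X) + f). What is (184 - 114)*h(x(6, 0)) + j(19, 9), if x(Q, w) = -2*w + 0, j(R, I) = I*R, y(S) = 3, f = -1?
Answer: 171 + 70*√2 ≈ 270.00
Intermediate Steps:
x(Q, w) = -2*w
h(X) = √2 (h(X) = √(3 - 1) = √2)
(184 - 114)*h(x(6, 0)) + j(19, 9) = (184 - 114)*√2 + 9*19 = 70*√2 + 171 = 171 + 70*√2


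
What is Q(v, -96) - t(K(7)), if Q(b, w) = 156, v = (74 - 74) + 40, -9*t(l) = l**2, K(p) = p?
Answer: 1453/9 ≈ 161.44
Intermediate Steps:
t(l) = -l**2/9
v = 40 (v = 0 + 40 = 40)
Q(v, -96) - t(K(7)) = 156 - (-1)*7**2/9 = 156 - (-1)*49/9 = 156 - 1*(-49/9) = 156 + 49/9 = 1453/9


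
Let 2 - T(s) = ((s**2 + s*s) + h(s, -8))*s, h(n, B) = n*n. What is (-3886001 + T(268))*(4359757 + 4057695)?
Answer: -518788568302740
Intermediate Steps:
h(n, B) = n**2
T(s) = 2 - 3*s**3 (T(s) = 2 - ((s**2 + s*s) + s**2)*s = 2 - ((s**2 + s**2) + s**2)*s = 2 - (2*s**2 + s**2)*s = 2 - 3*s**2*s = 2 - 3*s**3)
(-3886001 + T(268))*(4359757 + 4057695) = (-3886001 + (2 - 3*268**3))*(4359757 + 4057695) = (-3886001 + (2 - 3*19248832))*8417452 = (-3886001 + (2 - 57746496))*8417452 = (-3886001 - 57746494)*8417452 = -61632495*8417452 = -518788568302740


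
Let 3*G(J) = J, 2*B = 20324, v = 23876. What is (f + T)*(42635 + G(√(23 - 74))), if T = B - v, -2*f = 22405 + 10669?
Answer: -1289751385 - 30251*I*√51/3 ≈ -1.2898e+9 - 72012.0*I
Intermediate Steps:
B = 10162 (B = (½)*20324 = 10162)
G(J) = J/3
f = -16537 (f = -(22405 + 10669)/2 = -½*33074 = -16537)
T = -13714 (T = 10162 - 1*23876 = 10162 - 23876 = -13714)
(f + T)*(42635 + G(√(23 - 74))) = (-16537 - 13714)*(42635 + √(23 - 74)/3) = -30251*(42635 + √(-51)/3) = -30251*(42635 + (I*√51)/3) = -30251*(42635 + I*√51/3) = -1289751385 - 30251*I*√51/3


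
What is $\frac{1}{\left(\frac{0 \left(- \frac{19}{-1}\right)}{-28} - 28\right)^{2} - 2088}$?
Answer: $- \frac{1}{1304} \approx -0.00076687$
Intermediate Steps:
$\frac{1}{\left(\frac{0 \left(- \frac{19}{-1}\right)}{-28} - 28\right)^{2} - 2088} = \frac{1}{\left(0 \left(\left(-19\right) \left(-1\right)\right) \left(- \frac{1}{28}\right) - 28\right)^{2} - 2088} = \frac{1}{\left(0 \cdot 19 \left(- \frac{1}{28}\right) - 28\right)^{2} - 2088} = \frac{1}{\left(0 \left(- \frac{1}{28}\right) - 28\right)^{2} - 2088} = \frac{1}{\left(0 - 28\right)^{2} - 2088} = \frac{1}{\left(-28\right)^{2} - 2088} = \frac{1}{784 - 2088} = \frac{1}{-1304} = - \frac{1}{1304}$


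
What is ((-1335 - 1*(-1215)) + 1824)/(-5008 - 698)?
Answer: -284/951 ≈ -0.29863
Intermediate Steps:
((-1335 - 1*(-1215)) + 1824)/(-5008 - 698) = ((-1335 + 1215) + 1824)/(-5706) = (-120 + 1824)*(-1/5706) = 1704*(-1/5706) = -284/951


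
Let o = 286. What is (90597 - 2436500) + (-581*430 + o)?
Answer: -2595447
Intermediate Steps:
(90597 - 2436500) + (-581*430 + o) = (90597 - 2436500) + (-581*430 + 286) = -2345903 + (-249830 + 286) = -2345903 - 249544 = -2595447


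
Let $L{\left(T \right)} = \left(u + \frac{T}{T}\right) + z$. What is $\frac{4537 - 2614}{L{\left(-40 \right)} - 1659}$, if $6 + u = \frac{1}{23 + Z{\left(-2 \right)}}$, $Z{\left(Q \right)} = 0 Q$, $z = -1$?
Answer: $- \frac{44229}{38294} \approx -1.155$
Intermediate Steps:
$Z{\left(Q \right)} = 0$
$u = - \frac{137}{23}$ ($u = -6 + \frac{1}{23 + 0} = -6 + \frac{1}{23} = - \frac{137}{23} \approx -5.9565$)
$L{\left(T \right)} = - \frac{137}{23}$ ($L{\left(T \right)} = \left(- \frac{137}{23} + \frac{T}{T}\right) - 1 = \left(- \frac{137}{23} + 1\right) - 1 = - \frac{114}{23} - 1 = - \frac{137}{23}$)
$\frac{4537 - 2614}{L{\left(-40 \right)} - 1659} = \frac{4537 - 2614}{- \frac{137}{23} - 1659} = \frac{1923}{- \frac{38294}{23}} = 1923 \left(- \frac{23}{38294}\right) = - \frac{44229}{38294}$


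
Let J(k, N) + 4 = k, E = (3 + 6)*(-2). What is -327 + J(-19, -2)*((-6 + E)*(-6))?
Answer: -3639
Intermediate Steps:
E = -18 (E = 9*(-2) = -18)
J(k, N) = -4 + k
-327 + J(-19, -2)*((-6 + E)*(-6)) = -327 + (-4 - 19)*((-6 - 18)*(-6)) = -327 - (-552)*(-6) = -327 - 23*144 = -327 - 3312 = -3639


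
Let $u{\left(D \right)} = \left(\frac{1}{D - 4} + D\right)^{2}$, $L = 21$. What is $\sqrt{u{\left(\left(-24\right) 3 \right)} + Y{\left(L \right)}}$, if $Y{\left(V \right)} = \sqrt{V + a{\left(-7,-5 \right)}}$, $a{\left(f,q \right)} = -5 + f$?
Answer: $\frac{\sqrt{29971057}}{76} \approx 72.034$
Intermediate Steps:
$u{\left(D \right)} = \left(D + \frac{1}{-4 + D}\right)^{2}$ ($u{\left(D \right)} = \left(\frac{1}{-4 + D} + D\right)^{2} = \left(D + \frac{1}{-4 + D}\right)^{2}$)
$Y{\left(V \right)} = \sqrt{-12 + V}$ ($Y{\left(V \right)} = \sqrt{V - 12} = \sqrt{-12 + V}$)
$\sqrt{u{\left(\left(-24\right) 3 \right)} + Y{\left(L \right)}} = \sqrt{\frac{\left(1 + \left(\left(-24\right) 3\right)^{2} - 4 \left(\left(-24\right) 3\right)\right)^{2}}{\left(-4 - 72\right)^{2}} + \sqrt{-12 + 21}} = \sqrt{\frac{\left(1 + \left(-72\right)^{2} - -288\right)^{2}}{\left(-4 - 72\right)^{2}} + \sqrt{9}} = \sqrt{\frac{\left(1 + 5184 + 288\right)^{2}}{5776} + 3} = \sqrt{\frac{5473^{2}}{5776} + 3} = \sqrt{\frac{1}{5776} \cdot 29953729 + 3} = \sqrt{\frac{29953729}{5776} + 3} = \sqrt{\frac{29971057}{5776}} = \frac{\sqrt{29971057}}{76}$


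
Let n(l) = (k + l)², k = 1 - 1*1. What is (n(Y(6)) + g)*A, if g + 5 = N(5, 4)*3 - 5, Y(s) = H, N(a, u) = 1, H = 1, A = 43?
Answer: -258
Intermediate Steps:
k = 0 (k = 1 - 1 = 0)
Y(s) = 1
n(l) = l² (n(l) = (0 + l)² = l²)
g = -7 (g = -5 + (1*3 - 5) = -5 + (3 - 5) = -5 - 2 = -7)
(n(Y(6)) + g)*A = (1² - 7)*43 = (1 - 7)*43 = -6*43 = -258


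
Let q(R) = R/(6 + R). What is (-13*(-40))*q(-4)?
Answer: -1040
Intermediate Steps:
(-13*(-40))*q(-4) = (-13*(-40))*(-4/(6 - 4)) = 520*(-4/2) = 520*(-4*1/2) = 520*(-2) = -1040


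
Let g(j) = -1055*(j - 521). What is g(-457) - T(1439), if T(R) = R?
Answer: 1030351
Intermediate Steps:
g(j) = 549655 - 1055*j (g(j) = -1055*(-521 + j) = 549655 - 1055*j)
g(-457) - T(1439) = (549655 - 1055*(-457)) - 1*1439 = (549655 + 482135) - 1439 = 1031790 - 1439 = 1030351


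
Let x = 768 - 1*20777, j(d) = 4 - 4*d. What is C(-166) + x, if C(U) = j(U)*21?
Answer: -5981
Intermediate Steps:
j(d) = 4 - 4*d
C(U) = 84 - 84*U (C(U) = (4 - 4*U)*21 = 84 - 84*U)
x = -20009 (x = 768 - 20777 = -20009)
C(-166) + x = (84 - 84*(-166)) - 20009 = (84 + 13944) - 20009 = 14028 - 20009 = -5981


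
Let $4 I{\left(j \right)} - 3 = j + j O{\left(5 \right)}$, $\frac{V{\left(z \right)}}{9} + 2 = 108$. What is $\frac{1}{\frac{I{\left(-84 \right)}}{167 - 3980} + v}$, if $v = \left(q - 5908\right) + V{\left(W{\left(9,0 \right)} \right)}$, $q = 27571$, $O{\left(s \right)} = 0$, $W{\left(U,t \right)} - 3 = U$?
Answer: $\frac{5084}{114984855} \approx 4.4215 \cdot 10^{-5}$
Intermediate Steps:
$W{\left(U,t \right)} = 3 + U$
$V{\left(z \right)} = 954$ ($V{\left(z \right)} = -18 + 9 \cdot 108 = -18 + 972 = 954$)
$I{\left(j \right)} = \frac{3}{4} + \frac{j}{4}$ ($I{\left(j \right)} = \frac{3}{4} + \frac{j + j 0}{4} = \frac{3}{4} + \frac{j + 0}{4} = \frac{3}{4} + \frac{j}{4}$)
$v = 22617$ ($v = \left(27571 - 5908\right) + 954 = 21663 + 954 = 22617$)
$\frac{1}{\frac{I{\left(-84 \right)}}{167 - 3980} + v} = \frac{1}{\frac{\frac{3}{4} + \frac{1}{4} \left(-84\right)}{167 - 3980} + 22617} = \frac{1}{\frac{\frac{3}{4} - 21}{167 - 3980} + 22617} = \frac{1}{- \frac{81}{4 \left(-3813\right)} + 22617} = \frac{1}{\left(- \frac{81}{4}\right) \left(- \frac{1}{3813}\right) + 22617} = \frac{1}{\frac{27}{5084} + 22617} = \frac{1}{\frac{114984855}{5084}} = \frac{5084}{114984855}$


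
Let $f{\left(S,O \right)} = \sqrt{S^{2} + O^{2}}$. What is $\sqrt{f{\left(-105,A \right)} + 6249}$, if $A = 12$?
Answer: $\sqrt{6249 + 3 \sqrt{1241}} \approx 79.716$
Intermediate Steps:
$f{\left(S,O \right)} = \sqrt{O^{2} + S^{2}}$
$\sqrt{f{\left(-105,A \right)} + 6249} = \sqrt{\sqrt{12^{2} + \left(-105\right)^{2}} + 6249} = \sqrt{\sqrt{144 + 11025} + 6249} = \sqrt{\sqrt{11169} + 6249} = \sqrt{3 \sqrt{1241} + 6249} = \sqrt{6249 + 3 \sqrt{1241}}$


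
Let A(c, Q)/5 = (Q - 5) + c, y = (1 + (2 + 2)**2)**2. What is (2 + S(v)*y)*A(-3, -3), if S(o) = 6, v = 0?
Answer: -95480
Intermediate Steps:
y = 289 (y = (1 + 4**2)**2 = (1 + 16)**2 = 17**2 = 289)
A(c, Q) = -25 + 5*Q + 5*c (A(c, Q) = 5*((Q - 5) + c) = 5*((-5 + Q) + c) = 5*(-5 + Q + c) = -25 + 5*Q + 5*c)
(2 + S(v)*y)*A(-3, -3) = (2 + 6*289)*(-25 + 5*(-3) + 5*(-3)) = (2 + 1734)*(-25 - 15 - 15) = 1736*(-55) = -95480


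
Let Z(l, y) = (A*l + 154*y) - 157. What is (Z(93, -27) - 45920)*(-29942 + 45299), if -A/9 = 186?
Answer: -3162267369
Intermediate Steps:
A = -1674 (A = -9*186 = -1674)
Z(l, y) = -157 - 1674*l + 154*y (Z(l, y) = (-1674*l + 154*y) - 157 = -157 - 1674*l + 154*y)
(Z(93, -27) - 45920)*(-29942 + 45299) = ((-157 - 1674*93 + 154*(-27)) - 45920)*(-29942 + 45299) = ((-157 - 155682 - 4158) - 45920)*15357 = (-159997 - 45920)*15357 = -205917*15357 = -3162267369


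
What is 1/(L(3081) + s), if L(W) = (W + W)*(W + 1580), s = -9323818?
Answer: 1/19397264 ≈ 5.1554e-8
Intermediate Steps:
L(W) = 2*W*(1580 + W) (L(W) = (2*W)*(1580 + W) = 2*W*(1580 + W))
1/(L(3081) + s) = 1/(2*3081*(1580 + 3081) - 9323818) = 1/(2*3081*4661 - 9323818) = 1/(28721082 - 9323818) = 1/19397264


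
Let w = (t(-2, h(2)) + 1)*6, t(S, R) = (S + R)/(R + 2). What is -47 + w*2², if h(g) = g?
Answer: -23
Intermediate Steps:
t(S, R) = (R + S)/(2 + R)
w = 6 (w = ((2 - 2)/(2 + 2) + 1)*6 = (0/4 + 1)*6 = ((¼)*0 + 1)*6 = (0 + 1)*6 = 1*6 = 6)
-47 + w*2² = -47 + 6*2² = -47 + 6*4 = -47 + 24 = -23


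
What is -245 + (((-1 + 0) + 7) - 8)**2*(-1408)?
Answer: -5877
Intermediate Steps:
-245 + (((-1 + 0) + 7) - 8)**2*(-1408) = -245 + ((-1 + 7) - 8)**2*(-1408) = -245 + (6 - 8)**2*(-1408) = -245 + (-2)**2*(-1408) = -245 + 4*(-1408) = -245 - 5632 = -5877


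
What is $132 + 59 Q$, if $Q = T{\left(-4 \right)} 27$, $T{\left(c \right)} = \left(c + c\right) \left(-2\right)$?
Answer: $25620$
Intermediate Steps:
$T{\left(c \right)} = - 4 c$ ($T{\left(c \right)} = 2 c \left(-2\right) = - 4 c$)
$Q = 432$ ($Q = \left(-4\right) \left(-4\right) 27 = 16 \cdot 27 = 432$)
$132 + 59 Q = 132 + 59 \cdot 432 = 132 + 25488 = 25620$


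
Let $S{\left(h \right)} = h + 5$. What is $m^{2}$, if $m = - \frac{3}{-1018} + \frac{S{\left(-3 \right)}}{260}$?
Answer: $\frac{123904}{1094617225} \approx 0.00011319$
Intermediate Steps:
$S{\left(h \right)} = 5 + h$
$m = \frac{352}{33085}$ ($m = - \frac{3}{-1018} + \frac{5 - 3}{260} = \left(-3\right) \left(- \frac{1}{1018}\right) + 2 \cdot \frac{1}{260} = \frac{3}{1018} + \frac{1}{130} = \frac{352}{33085} \approx 0.010639$)
$m^{2} = \left(\frac{352}{33085}\right)^{2} = \frac{123904}{1094617225}$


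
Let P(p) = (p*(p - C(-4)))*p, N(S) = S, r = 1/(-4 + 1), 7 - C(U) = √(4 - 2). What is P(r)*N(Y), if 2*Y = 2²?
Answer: -44/27 + 2*√2/9 ≈ -1.3154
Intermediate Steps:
C(U) = 7 - √2 (C(U) = 7 - √(4 - 2) = 7 - √2)
Y = 2 (Y = (½)*2² = (½)*4 = 2)
r = -⅓ (r = 1/(-3) = -⅓ ≈ -0.33333)
P(p) = p²*(-7 + p + √2) (P(p) = (p*(p - (7 - √2)))*p = (p*(p + (-7 + √2)))*p = (p*(-7 + p + √2))*p = p²*(-7 + p + √2))
P(r)*N(Y) = ((-⅓)²*(-7 - ⅓ + √2))*2 = ((-22/3 + √2)/9)*2 = (-22/27 + √2/9)*2 = -44/27 + 2*√2/9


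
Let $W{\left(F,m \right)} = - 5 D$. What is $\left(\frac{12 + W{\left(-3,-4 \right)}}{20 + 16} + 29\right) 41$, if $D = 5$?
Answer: $\frac{42271}{36} \approx 1174.2$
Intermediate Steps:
$W{\left(F,m \right)} = -25$ ($W{\left(F,m \right)} = \left(-5\right) 5 = -25$)
$\left(\frac{12 + W{\left(-3,-4 \right)}}{20 + 16} + 29\right) 41 = \left(\frac{12 - 25}{20 + 16} + 29\right) 41 = \left(- \frac{13}{36} + 29\right) 41 = \frac{1031}{36} \cdot 41 = \frac{42271}{36}$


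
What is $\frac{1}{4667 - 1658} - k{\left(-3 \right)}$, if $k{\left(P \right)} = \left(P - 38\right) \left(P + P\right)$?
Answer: $- \frac{740213}{3009} \approx -246.0$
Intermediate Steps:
$k{\left(P \right)} = 2 P \left(-38 + P\right)$ ($k{\left(P \right)} = \left(-38 + P\right) 2 P = 2 P \left(-38 + P\right)$)
$\frac{1}{4667 - 1658} - k{\left(-3 \right)} = \frac{1}{4667 - 1658} - 2 \left(-3\right) \left(-38 - 3\right) = \frac{1}{3009} - 2 \left(-3\right) \left(-41\right) = \frac{1}{3009} - 246 = - \frac{740213}{3009}$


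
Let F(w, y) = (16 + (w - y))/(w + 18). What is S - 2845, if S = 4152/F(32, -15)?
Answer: 9455/21 ≈ 450.24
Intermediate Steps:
F(w, y) = (16 + w - y)/(18 + w)
S = 69200/21 (S = 4152/(((16 + 32 - 1*(-15))/(18 + 32))) = 4152/(((16 + 32 + 15)/50)) = 4152/(((1/50)*63)) = 4152/(63/50) = 4152*(50/63) = 69200/21 ≈ 3295.2)
S - 2845 = 69200/21 - 2845 = 9455/21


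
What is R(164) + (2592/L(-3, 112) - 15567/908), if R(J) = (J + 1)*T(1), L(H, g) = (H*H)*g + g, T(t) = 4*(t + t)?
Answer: 41478303/31780 ≈ 1305.2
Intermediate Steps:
T(t) = 8*t (T(t) = 4*(2*t) = 8*t)
L(H, g) = g + g*H² (L(H, g) = H²*g + g = g*H² + g = g + g*H²)
R(J) = 8 + 8*J (R(J) = (J + 1)*(8*1) = (1 + J)*8 = 8 + 8*J)
R(164) + (2592/L(-3, 112) - 15567/908) = (8 + 8*164) + (2592/((112*(1 + (-3)²))) - 15567/908) = (8 + 1312) + (2592/((112*(1 + 9))) - 15567*1/908) = 1320 + (2592/((112*10)) - 15567/908) = 1320 + (2592/1120 - 15567/908) = 1320 + (2592*(1/1120) - 15567/908) = 1320 + (81/35 - 15567/908) = 1320 - 471297/31780 = 41478303/31780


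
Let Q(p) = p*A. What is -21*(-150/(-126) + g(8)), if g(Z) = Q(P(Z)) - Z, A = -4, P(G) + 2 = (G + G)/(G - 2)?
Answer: 199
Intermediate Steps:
P(G) = -2 + 2*G/(-2 + G) (P(G) = -2 + (G + G)/(G - 2) = -2 + (2*G)/(-2 + G) = -2 + 2*G/(-2 + G))
Q(p) = -4*p (Q(p) = p*(-4) = -4*p)
g(Z) = -Z - 16/(-2 + Z) (g(Z) = -16/(-2 + Z) - Z = -Z - 16/(-2 + Z))
-21*(-150/(-126) + g(8)) = -21*(-150/(-126) + (-16 - 1*8*(-2 + 8))/(-2 + 8)) = -21*(-150*(-1/126) + (-16 - 1*8*6)/6) = -21*(25/21 + (-16 - 48)/6) = -21*(25/21 + (1/6)*(-64)) = -21*(25/21 - 32/3) = -21*(-199/21) = 199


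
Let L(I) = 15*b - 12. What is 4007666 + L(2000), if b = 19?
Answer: 4007939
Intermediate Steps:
L(I) = 273 (L(I) = 15*19 - 12 = 285 - 12 = 273)
4007666 + L(2000) = 4007666 + 273 = 4007939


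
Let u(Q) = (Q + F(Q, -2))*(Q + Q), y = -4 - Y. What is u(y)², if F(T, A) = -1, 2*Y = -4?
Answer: 144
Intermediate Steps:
Y = -2 (Y = (½)*(-4) = -2)
y = -2 (y = -4 - 1*(-2) = -4 + 2 = -2)
u(Q) = 2*Q*(-1 + Q) (u(Q) = (Q - 1)*(Q + Q) = (-1 + Q)*(2*Q) = 2*Q*(-1 + Q))
u(y)² = (2*(-2)*(-1 - 2))² = (2*(-2)*(-3))² = 12² = 144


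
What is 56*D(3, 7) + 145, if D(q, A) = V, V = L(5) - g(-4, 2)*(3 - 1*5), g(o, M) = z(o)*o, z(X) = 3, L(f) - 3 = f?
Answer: -751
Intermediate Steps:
L(f) = 3 + f
g(o, M) = 3*o
V = -16 (V = (3 + 5) - 3*(-4)*(3 - 1*5) = 8 - (-12)*(3 - 5) = 8 - (-12)*(-2) = 8 - 1*24 = 8 - 24 = -16)
D(q, A) = -16
56*D(3, 7) + 145 = 56*(-16) + 145 = -896 + 145 = -751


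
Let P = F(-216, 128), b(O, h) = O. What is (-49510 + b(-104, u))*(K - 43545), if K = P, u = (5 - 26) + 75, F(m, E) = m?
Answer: 2171158254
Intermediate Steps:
u = 54 (u = -21 + 75 = 54)
P = -216
K = -216
(-49510 + b(-104, u))*(K - 43545) = (-49510 - 104)*(-216 - 43545) = -49614*(-43761) = 2171158254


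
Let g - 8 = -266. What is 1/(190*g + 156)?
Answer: -1/48864 ≈ -2.0465e-5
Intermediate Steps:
g = -258 (g = 8 - 266 = -258)
1/(190*g + 156) = 1/(190*(-258) + 156) = 1/(-49020 + 156) = 1/(-48864) = -1/48864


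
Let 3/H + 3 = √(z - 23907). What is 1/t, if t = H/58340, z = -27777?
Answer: -58340 + 116680*I*√12921/3 ≈ -58340.0 + 4.421e+6*I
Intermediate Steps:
H = 3/(-3 + 2*I*√12921) (H = 3/(-3 + √(-27777 - 23907)) = 3/(-3 + √(-51684)) = 3/(-3 + 2*I*√12921) ≈ -0.0001741 - 0.013194*I)
t = -3/1005256540 - I*√12921/502628270 (t = (-3/17231 - 2*I*√12921/17231)/58340 = (-3/17231 - 2*I*√12921/17231)*(1/58340) = -3/1005256540 - I*√12921/502628270 ≈ -2.9843e-9 - 2.2615e-7*I)
1/t = 1/(-3/1005256540 - I*√12921/502628270)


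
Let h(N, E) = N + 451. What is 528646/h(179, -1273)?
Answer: 264323/315 ≈ 839.12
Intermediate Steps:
h(N, E) = 451 + N
528646/h(179, -1273) = 528646/(451 + 179) = 528646/630 = 528646*(1/630) = 264323/315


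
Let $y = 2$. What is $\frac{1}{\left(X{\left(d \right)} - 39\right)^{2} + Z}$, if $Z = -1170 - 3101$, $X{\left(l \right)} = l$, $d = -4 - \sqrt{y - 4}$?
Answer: $- \frac{i}{86 \sqrt{2} + 2424 i} \approx -0.00041151 - 2.0647 \cdot 10^{-5} i$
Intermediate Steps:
$d = -4 - i \sqrt{2}$ ($d = -4 - \sqrt{2 - 4} = -4 - \sqrt{-2} = -4 - i \sqrt{2} \approx -4.0 - 1.4142 i$)
$Z = -4271$
$\frac{1}{\left(X{\left(d \right)} - 39\right)^{2} + Z} = \frac{1}{\left(\left(-4 - i \sqrt{2}\right) - 39\right)^{2} - 4271} = \frac{1}{\left(-43 - i \sqrt{2}\right)^{2} - 4271} = \frac{1}{-4271 + \left(-43 - i \sqrt{2}\right)^{2}}$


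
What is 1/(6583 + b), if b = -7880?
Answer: -1/1297 ≈ -0.00077101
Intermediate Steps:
1/(6583 + b) = 1/(6583 - 7880) = 1/(-1297) = -1/1297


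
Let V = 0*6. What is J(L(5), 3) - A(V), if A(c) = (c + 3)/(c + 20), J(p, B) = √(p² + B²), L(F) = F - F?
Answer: 57/20 ≈ 2.8500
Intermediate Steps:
L(F) = 0
V = 0
J(p, B) = √(B² + p²)
A(c) = (3 + c)/(20 + c)
J(L(5), 3) - A(V) = √(3² + 0²) - (3 + 0)/(20 + 0) = √(9 + 0) - 3/20 = √9 - 3/20 = 3 - 1*3/20 = 3 - 3/20 = 57/20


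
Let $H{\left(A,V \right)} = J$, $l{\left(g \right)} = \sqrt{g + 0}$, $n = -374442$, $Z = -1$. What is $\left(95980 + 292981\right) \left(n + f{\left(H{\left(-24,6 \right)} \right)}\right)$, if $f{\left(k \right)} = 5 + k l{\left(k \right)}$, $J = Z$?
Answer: $-145641389957 - 388961 i \approx -1.4564 \cdot 10^{11} - 3.8896 \cdot 10^{5} i$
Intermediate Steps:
$J = -1$
$l{\left(g \right)} = \sqrt{g}$
$H{\left(A,V \right)} = -1$
$f{\left(k \right)} = 5 + k^{\frac{3}{2}}$ ($f{\left(k \right)} = 5 + k \sqrt{k} = 5 + k^{\frac{3}{2}}$)
$\left(95980 + 292981\right) \left(n + f{\left(H{\left(-24,6 \right)} \right)}\right) = \left(95980 + 292981\right) \left(-374442 + \left(5 + \left(-1\right)^{\frac{3}{2}}\right)\right) = 388961 \left(-374442 + \left(5 - i\right)\right) = 388961 \left(-374437 - i\right) = -145641389957 - 388961 i$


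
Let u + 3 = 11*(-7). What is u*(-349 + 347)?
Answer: 160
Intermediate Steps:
u = -80 (u = -3 + 11*(-7) = -3 - 77 = -80)
u*(-349 + 347) = -80*(-349 + 347) = -80*(-2) = 160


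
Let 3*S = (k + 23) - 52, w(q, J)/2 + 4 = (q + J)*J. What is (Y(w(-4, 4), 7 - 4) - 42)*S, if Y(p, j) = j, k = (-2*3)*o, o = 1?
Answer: 455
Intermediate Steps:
w(q, J) = -8 + 2*J*(J + q) (w(q, J) = -8 + 2*((q + J)*J) = -8 + 2*((J + q)*J) = -8 + 2*(J*(J + q)) = -8 + 2*J*(J + q))
k = -6 (k = -2*3*1 = -6*1 = -6)
S = -35/3 (S = ((-6 + 23) - 52)/3 = (17 - 52)/3 = (⅓)*(-35) = -35/3 ≈ -11.667)
(Y(w(-4, 4), 7 - 4) - 42)*S = ((7 - 4) - 42)*(-35/3) = (3 - 42)*(-35/3) = -39*(-35/3) = 455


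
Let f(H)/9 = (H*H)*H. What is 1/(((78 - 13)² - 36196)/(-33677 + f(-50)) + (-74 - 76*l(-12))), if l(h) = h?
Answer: 1158677/971003297 ≈ 0.0011933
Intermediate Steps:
f(H) = 9*H³ (f(H) = 9*((H*H)*H) = 9*(H²*H) = 9*H³)
1/(((78 - 13)² - 36196)/(-33677 + f(-50)) + (-74 - 76*l(-12))) = 1/(((78 - 13)² - 36196)/(-33677 + 9*(-50)³) + (-74 - 76*(-12))) = 1/((65² - 36196)/(-33677 + 9*(-125000)) + (-74 + 912)) = 1/((4225 - 36196)/(-33677 - 1125000) + 838) = 1/(-31971/(-1158677) + 838) = 1/(-31971*(-1/1158677) + 838) = 1/(31971/1158677 + 838) = 1/(971003297/1158677) = 1158677/971003297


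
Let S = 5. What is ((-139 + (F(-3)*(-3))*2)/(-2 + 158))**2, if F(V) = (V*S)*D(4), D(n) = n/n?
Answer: 2401/24336 ≈ 0.098660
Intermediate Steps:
D(n) = 1
F(V) = 5*V (F(V) = (V*5)*1 = (5*V)*1 = 5*V)
((-139 + (F(-3)*(-3))*2)/(-2 + 158))**2 = ((-139 + ((5*(-3))*(-3))*2)/(-2 + 158))**2 = ((-139 - 15*(-3)*2)/156)**2 = ((-139 + 45*2)*(1/156))**2 = ((-139 + 90)*(1/156))**2 = (-49*1/156)**2 = (-49/156)**2 = 2401/24336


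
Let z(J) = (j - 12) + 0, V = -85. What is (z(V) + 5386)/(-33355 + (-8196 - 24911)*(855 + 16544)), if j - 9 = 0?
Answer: -5383/576062048 ≈ -9.3445e-6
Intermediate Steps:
j = 9 (j = 9 + 0 = 9)
z(J) = -3 (z(J) = (9 - 12) + 0 = -3 + 0 = -3)
(z(V) + 5386)/(-33355 + (-8196 - 24911)*(855 + 16544)) = (-3 + 5386)/(-33355 + (-8196 - 24911)*(855 + 16544)) = 5383/(-33355 - 33107*17399) = 5383/(-33355 - 576028693) = 5383/(-576062048) = 5383*(-1/576062048) = -5383/576062048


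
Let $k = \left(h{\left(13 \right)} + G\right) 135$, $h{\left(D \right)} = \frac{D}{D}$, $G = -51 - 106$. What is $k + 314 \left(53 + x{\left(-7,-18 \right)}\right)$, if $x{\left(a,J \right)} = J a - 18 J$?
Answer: $136882$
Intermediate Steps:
$G = -157$
$x{\left(a,J \right)} = - 18 J + J a$
$h{\left(D \right)} = 1$
$k = -21060$ ($k = \left(1 - 157\right) 135 = \left(-156\right) 135 = -21060$)
$k + 314 \left(53 + x{\left(-7,-18 \right)}\right) = -21060 + 314 \left(53 - 18 \left(-18 - 7\right)\right) = -21060 + 314 \left(53 - -450\right) = -21060 + 314 \left(53 + 450\right) = -21060 + 314 \cdot 503 = -21060 + 157942 = 136882$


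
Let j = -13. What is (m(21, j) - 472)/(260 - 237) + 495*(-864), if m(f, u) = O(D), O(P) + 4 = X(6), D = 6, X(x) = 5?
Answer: -9837111/23 ≈ -4.2770e+5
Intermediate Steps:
O(P) = 1 (O(P) = -4 + 5 = 1)
m(f, u) = 1
(m(21, j) - 472)/(260 - 237) + 495*(-864) = (1 - 472)/(260 - 237) + 495*(-864) = -471/23 - 427680 = -9837111/23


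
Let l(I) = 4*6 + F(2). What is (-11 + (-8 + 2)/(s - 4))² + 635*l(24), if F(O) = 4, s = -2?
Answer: 17880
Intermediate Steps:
l(I) = 28 (l(I) = 4*6 + 4 = 24 + 4 = 28)
(-11 + (-8 + 2)/(s - 4))² + 635*l(24) = (-11 + (-8 + 2)/(-2 - 4))² + 635*28 = (-11 - 6/(-6))² + 17780 = (-11 - 6*(-⅙))² + 17780 = (-11 + 1)² + 17780 = (-10)² + 17780 = 100 + 17780 = 17880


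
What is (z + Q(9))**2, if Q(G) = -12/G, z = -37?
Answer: 13225/9 ≈ 1469.4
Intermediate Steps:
(z + Q(9))**2 = (-37 - 12/9)**2 = (-37 - 12*1/9)**2 = (-37 - 4/3)**2 = (-115/3)**2 = 13225/9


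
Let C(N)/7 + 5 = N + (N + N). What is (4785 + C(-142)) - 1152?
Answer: 616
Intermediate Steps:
C(N) = -35 + 21*N (C(N) = -35 + 7*(N + (N + N)) = -35 + 7*(N + 2*N) = -35 + 7*(3*N) = -35 + 21*N)
(4785 + C(-142)) - 1152 = (4785 + (-35 + 21*(-142))) - 1152 = (4785 + (-35 - 2982)) - 1152 = (4785 - 3017) - 1152 = 1768 - 1152 = 616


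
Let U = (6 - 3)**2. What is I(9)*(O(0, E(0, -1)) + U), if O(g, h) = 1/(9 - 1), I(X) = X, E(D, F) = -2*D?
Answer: 657/8 ≈ 82.125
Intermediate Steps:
O(g, h) = 1/8
U = 9 (U = 3**2 = 9)
I(9)*(O(0, E(0, -1)) + U) = 9*(1/8 + 9) = 9*(73/8) = 657/8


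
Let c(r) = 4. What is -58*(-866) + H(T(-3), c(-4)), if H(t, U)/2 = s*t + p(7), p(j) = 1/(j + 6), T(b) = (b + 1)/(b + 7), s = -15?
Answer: 653161/13 ≈ 50243.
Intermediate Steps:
T(b) = (1 + b)/(7 + b)
p(j) = 1/(6 + j)
H(t, U) = 2/13 - 30*t (H(t, U) = 2*(-15*t + 1/(6 + 7)) = 2*(-15*t + 1/13) = 2*(1/13 - 15*t) = 2/13 - 30*t)
-58*(-866) + H(T(-3), c(-4)) = -58*(-866) + (2/13 - 30*(1 - 3)/(7 - 3)) = 50228 + (2/13 - 30*(-2)/4) = 50228 + (2/13 - 15*(-2)/2) = 50228 + (2/13 - 30*(-½)) = 50228 + (2/13 + 15) = 50228 + 197/13 = 653161/13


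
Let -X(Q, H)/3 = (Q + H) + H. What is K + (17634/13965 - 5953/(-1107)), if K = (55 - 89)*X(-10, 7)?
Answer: 2136676841/5153085 ≈ 414.64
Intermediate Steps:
X(Q, H) = -6*H - 3*Q (X(Q, H) = -3*((Q + H) + H) = -3*((H + Q) + H) = -3*(Q + 2*H) = -6*H - 3*Q)
K = 408 (K = (55 - 89)*(-6*7 - 3*(-10)) = -34*(-42 + 30) = -34*(-12) = 408)
K + (17634/13965 - 5953/(-1107)) = 408 + (17634/13965 - 5953/(-1107)) = 408 + (17634*(1/13965) - 5953*(-1/1107)) = 408 + (5878/4655 + 5953/1107) = 408 + 34218161/5153085 = 2136676841/5153085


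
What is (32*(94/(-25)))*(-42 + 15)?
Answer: 81216/25 ≈ 3248.6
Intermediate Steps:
(32*(94/(-25)))*(-42 + 15) = (32*(94*(-1/25)))*(-27) = (32*(-94/25))*(-27) = -3008/25*(-27) = 81216/25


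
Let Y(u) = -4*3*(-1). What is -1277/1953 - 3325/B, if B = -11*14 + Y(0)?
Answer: 6312391/277326 ≈ 22.762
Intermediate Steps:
Y(u) = 12 (Y(u) = -12*(-1) = 12)
B = -142 (B = -11*14 + 12 = -154 + 12 = -142)
-1277/1953 - 3325/B = -1277/1953 - 3325/(-142) = -1277*1/1953 - 3325*(-1/142) = -1277/1953 + 3325/142 = 6312391/277326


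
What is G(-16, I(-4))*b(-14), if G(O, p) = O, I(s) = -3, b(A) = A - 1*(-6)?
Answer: 128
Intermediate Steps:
b(A) = 6 + A (b(A) = A + 6 = 6 + A)
G(-16, I(-4))*b(-14) = -16*(6 - 14) = -16*(-8) = 128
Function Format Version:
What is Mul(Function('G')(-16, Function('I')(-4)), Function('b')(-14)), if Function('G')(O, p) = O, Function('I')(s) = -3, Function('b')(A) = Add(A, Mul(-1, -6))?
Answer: 128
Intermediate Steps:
Function('b')(A) = Add(6, A) (Function('b')(A) = Add(A, 6) = Add(6, A))
Mul(Function('G')(-16, Function('I')(-4)), Function('b')(-14)) = Mul(-16, Add(6, -14)) = Mul(-16, -8) = 128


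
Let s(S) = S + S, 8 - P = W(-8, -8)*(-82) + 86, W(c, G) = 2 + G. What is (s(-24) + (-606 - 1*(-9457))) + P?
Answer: 8233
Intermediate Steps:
P = -570 (P = 8 - ((2 - 8)*(-82) + 86) = 8 - (-6*(-82) + 86) = 8 - (492 + 86) = 8 - 1*578 = 8 - 578 = -570)
s(S) = 2*S
(s(-24) + (-606 - 1*(-9457))) + P = (2*(-24) + (-606 - 1*(-9457))) - 570 = (-48 + (-606 + 9457)) - 570 = (-48 + 8851) - 570 = 8803 - 570 = 8233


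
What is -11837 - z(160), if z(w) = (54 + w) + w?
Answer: -12211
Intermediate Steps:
z(w) = 54 + 2*w
-11837 - z(160) = -11837 - (54 + 2*160) = -11837 - (54 + 320) = -11837 - 1*374 = -11837 - 374 = -12211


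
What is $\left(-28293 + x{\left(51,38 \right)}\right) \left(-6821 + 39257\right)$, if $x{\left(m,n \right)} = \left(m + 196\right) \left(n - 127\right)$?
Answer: $-1630752336$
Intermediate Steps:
$x{\left(m,n \right)} = \left(-127 + n\right) \left(196 + m\right)$ ($x{\left(m,n \right)} = \left(196 + m\right) \left(-127 + n\right) = \left(-127 + n\right) \left(196 + m\right)$)
$\left(-28293 + x{\left(51,38 \right)}\right) \left(-6821 + 39257\right) = \left(-28293 + \left(-24892 - 6477 + 196 \cdot 38 + 51 \cdot 38\right)\right) \left(-6821 + 39257\right) = \left(-28293 + \left(-24892 - 6477 + 7448 + 1938\right)\right) 32436 = \left(-28293 - 21983\right) 32436 = \left(-50276\right) 32436 = -1630752336$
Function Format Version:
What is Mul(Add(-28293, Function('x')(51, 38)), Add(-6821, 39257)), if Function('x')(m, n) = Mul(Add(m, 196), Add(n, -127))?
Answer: -1630752336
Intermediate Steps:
Function('x')(m, n) = Mul(Add(-127, n), Add(196, m)) (Function('x')(m, n) = Mul(Add(196, m), Add(-127, n)) = Mul(Add(-127, n), Add(196, m)))
Mul(Add(-28293, Function('x')(51, 38)), Add(-6821, 39257)) = Mul(Add(-28293, Add(-24892, Mul(-127, 51), Mul(196, 38), Mul(51, 38))), Add(-6821, 39257)) = Mul(Add(-28293, Add(-24892, -6477, 7448, 1938)), 32436) = Mul(Add(-28293, -21983), 32436) = Mul(-50276, 32436) = -1630752336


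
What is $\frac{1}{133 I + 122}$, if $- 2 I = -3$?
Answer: $\frac{2}{643} \approx 0.0031104$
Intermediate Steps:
$I = \frac{3}{2}$ ($I = \left(- \frac{1}{2}\right) \left(-3\right) = \frac{3}{2} \approx 1.5$)
$\frac{1}{133 I + 122} = \frac{1}{133 \cdot \frac{3}{2} + 122} = \frac{1}{\frac{399}{2} + 122} = \frac{1}{\frac{643}{2}} = \frac{2}{643}$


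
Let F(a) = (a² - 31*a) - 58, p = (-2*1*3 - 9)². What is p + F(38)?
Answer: 433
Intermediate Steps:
p = 225 (p = (-2*3 - 9)² = (-6 - 9)² = (-15)² = 225)
F(a) = -58 + a² - 31*a
p + F(38) = 225 + (-58 + 38² - 31*38) = 225 + (-58 + 1444 - 1178) = 225 + 208 = 433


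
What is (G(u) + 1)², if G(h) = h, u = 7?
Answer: 64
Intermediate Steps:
(G(u) + 1)² = (7 + 1)² = 8² = 64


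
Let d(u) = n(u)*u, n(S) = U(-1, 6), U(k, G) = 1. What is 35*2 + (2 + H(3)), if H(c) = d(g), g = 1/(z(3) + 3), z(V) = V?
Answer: 433/6 ≈ 72.167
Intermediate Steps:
n(S) = 1
g = 1/6 (g = 1/(3 + 3) = 1/6 ≈ 0.16667)
d(u) = u (d(u) = 1*u = u)
H(c) = 1/6
35*2 + (2 + H(3)) = 35*2 + (2 + 1/6) = 70 + 13/6 = 433/6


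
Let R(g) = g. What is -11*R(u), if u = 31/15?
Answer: -341/15 ≈ -22.733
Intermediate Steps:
u = 31/15 (u = 31*(1/15) = 31/15 ≈ 2.0667)
-11*R(u) = -11*31/15 = -341/15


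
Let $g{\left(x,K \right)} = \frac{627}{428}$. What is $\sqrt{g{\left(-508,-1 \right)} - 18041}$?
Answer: $\frac{i \sqrt{826138547}}{214} \approx 134.31 i$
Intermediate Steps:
$g{\left(x,K \right)} = \frac{627}{428}$ ($g{\left(x,K \right)} = 627 \cdot \frac{1}{428} = \frac{627}{428}$)
$\sqrt{g{\left(-508,-1 \right)} - 18041} = \sqrt{\frac{627}{428} - 18041} = \sqrt{- \frac{7720921}{428}} = \frac{i \sqrt{826138547}}{214}$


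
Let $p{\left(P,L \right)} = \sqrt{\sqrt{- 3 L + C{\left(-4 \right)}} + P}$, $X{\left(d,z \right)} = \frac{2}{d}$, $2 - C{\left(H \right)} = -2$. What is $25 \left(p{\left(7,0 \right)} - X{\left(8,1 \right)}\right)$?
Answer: $\frac{275}{4} \approx 68.75$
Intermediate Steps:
$C{\left(H \right)} = 4$ ($C{\left(H \right)} = 2 - -2 = 2 + 2 = 4$)
$p{\left(P,L \right)} = \sqrt{P + \sqrt{4 - 3 L}}$ ($p{\left(P,L \right)} = \sqrt{\sqrt{- 3 L + 4} + P} = \sqrt{\sqrt{4 - 3 L} + P} = \sqrt{P + \sqrt{4 - 3 L}}$)
$25 \left(p{\left(7,0 \right)} - X{\left(8,1 \right)}\right) = 25 \left(\sqrt{7 + \sqrt{4 - 0}} - \frac{2}{8}\right) = 25 \left(\sqrt{7 + \sqrt{4 + 0}} - 2 \cdot \frac{1}{8}\right) = 25 \left(\sqrt{7 + \sqrt{4}} - \frac{1}{4}\right) = 25 \left(\sqrt{7 + 2} - \frac{1}{4}\right) = 25 \left(\sqrt{9} - \frac{1}{4}\right) = 25 \left(3 - \frac{1}{4}\right) = 25 \cdot \frac{11}{4} = \frac{275}{4}$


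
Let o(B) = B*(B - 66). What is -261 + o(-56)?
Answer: 6571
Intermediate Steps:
o(B) = B*(-66 + B)
-261 + o(-56) = -261 - 56*(-66 - 56) = -261 - 56*(-122) = -261 + 6832 = 6571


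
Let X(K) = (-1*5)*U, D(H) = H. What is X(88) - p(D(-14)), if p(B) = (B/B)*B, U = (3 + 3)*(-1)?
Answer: 44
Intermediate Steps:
U = -6 (U = 6*(-1) = -6)
X(K) = 30 (X(K) = -1*5*(-6) = -5*(-6) = 30)
p(B) = B (p(B) = 1*B = B)
X(88) - p(D(-14)) = 30 - 1*(-14) = 30 + 14 = 44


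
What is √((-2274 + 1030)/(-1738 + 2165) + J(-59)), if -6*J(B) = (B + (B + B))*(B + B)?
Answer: I*√635218437/427 ≈ 59.025*I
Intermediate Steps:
J(B) = -B² (J(B) = -(B + (B + B))*(B + B)/6 = -(B + 2*B)*2*B/6 = -3*B*2*B/6 = -B²)
√((-2274 + 1030)/(-1738 + 2165) + J(-59)) = √((-2274 + 1030)/(-1738 + 2165) - 1*(-59)²) = √(-1244/427 - 1*3481) = √(-1244*1/427 - 3481) = √(-1244/427 - 3481) = √(-1487631/427) = I*√635218437/427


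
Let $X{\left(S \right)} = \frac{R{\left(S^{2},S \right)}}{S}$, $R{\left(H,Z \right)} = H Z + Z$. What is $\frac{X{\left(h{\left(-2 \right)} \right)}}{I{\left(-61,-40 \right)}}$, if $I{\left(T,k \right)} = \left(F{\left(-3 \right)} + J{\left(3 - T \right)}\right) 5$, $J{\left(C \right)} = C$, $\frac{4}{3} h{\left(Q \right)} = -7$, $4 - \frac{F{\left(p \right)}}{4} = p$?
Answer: $\frac{457}{7360} \approx 0.062092$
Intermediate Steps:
$F{\left(p \right)} = 16 - 4 p$
$h{\left(Q \right)} = - \frac{21}{4}$ ($h{\left(Q \right)} = \frac{3}{4} \left(-7\right) = - \frac{21}{4}$)
$I{\left(T,k \right)} = 155 - 5 T$ ($I{\left(T,k \right)} = \left(\left(16 - -12\right) - \left(-3 + T\right)\right) 5 = \left(\left(16 + 12\right) - \left(-3 + T\right)\right) 5 = \left(28 - \left(-3 + T\right)\right) 5 = \left(31 - T\right) 5 = 155 - 5 T$)
$R{\left(H,Z \right)} = Z + H Z$
$X{\left(S \right)} = 1 + S^{2}$ ($X{\left(S \right)} = \frac{S \left(1 + S^{2}\right)}{S} = 1 + S^{2}$)
$\frac{X{\left(h{\left(-2 \right)} \right)}}{I{\left(-61,-40 \right)}} = \frac{1 + \left(- \frac{21}{4}\right)^{2}}{155 - -305} = \frac{1 + \frac{441}{16}}{155 + 305} = \frac{457}{16 \cdot 460} = \frac{457}{16} \cdot \frac{1}{460} = \frac{457}{7360}$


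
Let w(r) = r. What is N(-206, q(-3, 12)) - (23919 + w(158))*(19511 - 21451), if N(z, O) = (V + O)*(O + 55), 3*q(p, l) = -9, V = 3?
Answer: 46709380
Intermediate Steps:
q(p, l) = -3 (q(p, l) = (1/3)*(-9) = -3)
N(z, O) = (3 + O)*(55 + O) (N(z, O) = (3 + O)*(O + 55) = (3 + O)*(55 + O))
N(-206, q(-3, 12)) - (23919 + w(158))*(19511 - 21451) = (165 + (-3)**2 + 58*(-3)) - (23919 + 158)*(19511 - 21451) = (165 + 9 - 174) - 24077*(-1940) = 0 - 1*(-46709380) = 0 + 46709380 = 46709380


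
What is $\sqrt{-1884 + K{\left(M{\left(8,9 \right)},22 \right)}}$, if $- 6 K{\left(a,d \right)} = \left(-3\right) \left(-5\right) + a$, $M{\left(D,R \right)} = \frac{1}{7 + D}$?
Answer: $\frac{i \sqrt{424465}}{15} \approx 43.434 i$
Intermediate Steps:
$K{\left(a,d \right)} = - \frac{5}{2} - \frac{a}{6}$ ($K{\left(a,d \right)} = - \frac{\left(-3\right) \left(-5\right) + a}{6} = - \frac{15 + a}{6} = - \frac{5}{2} - \frac{a}{6}$)
$\sqrt{-1884 + K{\left(M{\left(8,9 \right)},22 \right)}} = \sqrt{-1884 - \left(\frac{5}{2} + \frac{1}{6 \left(7 + 8\right)}\right)} = \sqrt{-1884 - \left(\frac{5}{2} + \frac{1}{6 \cdot 15}\right)} = \sqrt{-1884 - \frac{113}{45}} = \sqrt{- \frac{84893}{45}} = \frac{i \sqrt{424465}}{15}$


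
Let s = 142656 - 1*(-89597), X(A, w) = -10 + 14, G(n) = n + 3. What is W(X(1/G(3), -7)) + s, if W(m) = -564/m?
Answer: 232112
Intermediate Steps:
G(n) = 3 + n
X(A, w) = 4
s = 232253 (s = 142656 + 89597 = 232253)
W(X(1/G(3), -7)) + s = -564/4 + 232253 = -564*¼ + 232253 = -141 + 232253 = 232112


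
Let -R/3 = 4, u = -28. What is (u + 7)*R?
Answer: 252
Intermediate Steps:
R = -12 (R = -3*4 = -12)
(u + 7)*R = (-28 + 7)*(-12) = -21*(-12) = 252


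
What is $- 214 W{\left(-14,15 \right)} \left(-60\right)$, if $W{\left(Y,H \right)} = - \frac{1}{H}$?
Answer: $-856$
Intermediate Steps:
$- 214 W{\left(-14,15 \right)} \left(-60\right) = - 214 \left(- \frac{1}{15}\right) \left(-60\right) = - 214 \left(\left(-1\right) \frac{1}{15}\right) \left(-60\right) = \left(-214\right) \left(- \frac{1}{15}\right) \left(-60\right) = \frac{214}{15} \left(-60\right) = -856$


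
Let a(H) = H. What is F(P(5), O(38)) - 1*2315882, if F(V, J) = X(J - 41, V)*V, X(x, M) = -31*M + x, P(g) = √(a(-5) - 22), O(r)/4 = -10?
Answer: -2315045 - 243*I*√3 ≈ -2.315e+6 - 420.89*I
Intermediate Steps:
O(r) = -40 (O(r) = 4*(-10) = -40)
P(g) = 3*I*√3 (P(g) = √(-5 - 22) = √(-27) = 3*I*√3)
X(x, M) = x - 31*M
F(V, J) = V*(-41 + J - 31*V) (F(V, J) = ((J - 41) - 31*V)*V = ((-41 + J) - 31*V)*V = (-41 + J - 31*V)*V = V*(-41 + J - 31*V))
F(P(5), O(38)) - 1*2315882 = (3*I*√3)*(-41 - 40 - 93*I*√3) - 1*2315882 = (3*I*√3)*(-41 - 40 - 93*I*√3) - 2315882 = (3*I*√3)*(-81 - 93*I*√3) - 2315882 = 3*I*√3*(-81 - 93*I*√3) - 2315882 = -2315882 + 3*I*√3*(-81 - 93*I*√3)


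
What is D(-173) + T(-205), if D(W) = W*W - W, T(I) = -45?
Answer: 30057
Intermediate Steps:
D(W) = W² - W
D(-173) + T(-205) = -173*(-1 - 173) - 45 = -173*(-174) - 45 = 30102 - 45 = 30057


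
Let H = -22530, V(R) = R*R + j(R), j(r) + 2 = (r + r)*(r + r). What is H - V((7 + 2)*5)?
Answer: -32653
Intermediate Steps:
j(r) = -2 + 4*r**2 (j(r) = -2 + (r + r)*(r + r) = -2 + (2*r)*(2*r) = -2 + 4*r**2)
V(R) = -2 + 5*R**2 (V(R) = R*R + (-2 + 4*R**2) = R**2 + (-2 + 4*R**2) = -2 + 5*R**2)
H - V((7 + 2)*5) = -22530 - (-2 + 5*((7 + 2)*5)**2) = -22530 - (-2 + 5*(9*5)**2) = -22530 - (-2 + 5*45**2) = -22530 - (-2 + 5*2025) = -22530 - (-2 + 10125) = -22530 - 1*10123 = -22530 - 10123 = -32653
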